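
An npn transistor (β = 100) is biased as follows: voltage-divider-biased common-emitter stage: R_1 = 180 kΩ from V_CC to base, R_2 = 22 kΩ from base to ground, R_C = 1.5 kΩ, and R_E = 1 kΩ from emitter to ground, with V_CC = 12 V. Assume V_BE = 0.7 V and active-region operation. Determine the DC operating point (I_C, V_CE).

I_C ≈ 0.5 mA, V_CE ≈ 11 V

Thevenize the base divider: V_Th = V_CC·R_2/(R_1+R_2) = 12×22/202 = 1.31 V, R_Th = R_1‖R_2 = 19.6 kΩ.
Base-emitter loop: V_Th = I_B·R_Th + V_BE + (β+1)I_B·R_E, so I_B = (1.31 − 0.7) / (19.6 + 101×1) = 0.00503 mA.
I_C = β·I_B = 100×0.00503 = 0.503 mA, and I_E = (β+1)I_B = 0.508 mA.
V_CE = V_CC − I_C·R_C − I_E·R_E = 12 − 0.503×1.5 − 0.508×1 = 10.7 V.
V_CE = 10.7 V > 0.2 V confirms active-region operation.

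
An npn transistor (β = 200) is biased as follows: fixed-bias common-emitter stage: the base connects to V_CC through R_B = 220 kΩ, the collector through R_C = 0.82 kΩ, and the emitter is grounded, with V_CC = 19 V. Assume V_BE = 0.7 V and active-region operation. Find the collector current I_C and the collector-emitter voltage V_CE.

Base loop: V_CC = I_B·R_B + V_BE, so I_B = (19 − 0.7)/220 kΩ = 0.0832 mA.
In the active region I_C = β·I_B = 200 × 0.0832 = 16.6 mA.
Collector loop: V_CE = V_CC − I_C·R_C = 19 − 16.6×0.82 = 5.36 V.
Since V_CE = 5.36 V > V_CE(sat) ≈ 0.2 V, the transistor is in the active region as assumed.

I_C ≈ 17 mA, V_CE ≈ 5.4 V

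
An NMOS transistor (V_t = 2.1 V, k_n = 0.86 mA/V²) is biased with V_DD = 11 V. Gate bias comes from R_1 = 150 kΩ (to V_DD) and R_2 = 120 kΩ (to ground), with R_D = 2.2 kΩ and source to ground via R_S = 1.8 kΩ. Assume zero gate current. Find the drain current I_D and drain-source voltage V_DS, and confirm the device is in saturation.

V_G = V_DD·R_2/(R_1+R_2) = 11×120/270 = 4.89 V.
Assume saturation: I_D = (k_n/2)(V_GS − V_t)² with V_GS = V_G − I_D·R_S = 4.89 − 1.8·I_D.
Substituting gives 1.39·I_D² − 5.32·I_D + 3.34 = 0, with roots I_D = 0.794 or 3.02 mA.
The root I_D = 3.02 mA gives V_GS = -0.551 V ≤ V_t, so take I_D = 0.794 mA.
Then V_GS = 3.46 V and V_DS = V_DD − I_D(R_D+R_S) = 11 − 0.794×4 = 7.82 V.
Saturation requires V_DS ≥ V_GS − V_t = 1.36 V; 7.82 ≥ 1.36 ✓.

I_D ≈ 0.79 mA, V_DS ≈ 7.8 V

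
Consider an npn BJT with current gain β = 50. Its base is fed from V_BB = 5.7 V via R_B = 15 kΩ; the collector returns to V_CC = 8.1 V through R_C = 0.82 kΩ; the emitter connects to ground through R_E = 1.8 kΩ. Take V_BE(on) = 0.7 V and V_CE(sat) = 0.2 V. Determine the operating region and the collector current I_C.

Assume active. Base-emitter loop: I_B = (V_BB − V_BE)/(R_B + (β+1)R_E) = (5.7 − 0.7)/(15 + 51×1.8) = 0.0468 mA.
I_C = β·I_B = 50×0.0468 = 2.34 mA.
V_CE = V_CC − I_C·R_C − I_E·R_E = 8.1 − 2.34×0.82 − 2.39×1.8 = 1.88 V > V_CE(sat), so the active-region assumption holds.

active; I_C ≈ 2.3 mA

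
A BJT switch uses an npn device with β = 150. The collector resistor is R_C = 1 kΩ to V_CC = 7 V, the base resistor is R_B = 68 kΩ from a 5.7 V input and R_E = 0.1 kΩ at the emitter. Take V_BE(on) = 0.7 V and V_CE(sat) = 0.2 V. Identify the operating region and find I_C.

Assume active: I_B = (5.7 − 0.7)/(68 + 151×0.1) = 0.0602 mA, I_C = β·I_B = 9.03 mA.
Then V_CE = 7 − 9.03×1 − 9.09×0.1 = -2.93 V < 0.2 V — the active assumption fails.
Re-solve with V_CE = 0.2 V. KCL at the emitter: V_E/R_E = (V_BB−0.7−V_E)/R_B + (V_CC−0.2−V_E)/R_C, giving V_E = 0.624 V.
I_C = (V_CC − 0.2 − V_E)/R_C = (6.8 − 0.624)/1 = 6.18 mA.
Check: I_B = (5 − 0.624)/68 = 0.0644 mA, and β·I_B = 9.65 mA > I_C, confirming saturation.

saturation; I_C ≈ 6.2 mA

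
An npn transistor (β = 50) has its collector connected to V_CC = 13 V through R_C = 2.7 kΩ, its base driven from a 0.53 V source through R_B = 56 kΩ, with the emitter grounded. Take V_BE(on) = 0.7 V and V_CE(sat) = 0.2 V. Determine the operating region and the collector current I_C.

cutoff; I_C ≈ 0

V_BB = 0.53 V ≤ V_BE(on) = 0.7 V, so the base-emitter junction is not forward biased.
The transistor is in cutoff: I_B = I_C = 0.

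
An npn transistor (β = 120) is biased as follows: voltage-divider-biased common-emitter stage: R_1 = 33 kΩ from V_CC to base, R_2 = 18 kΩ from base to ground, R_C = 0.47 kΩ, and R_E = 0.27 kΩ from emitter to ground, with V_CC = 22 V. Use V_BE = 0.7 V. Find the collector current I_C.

I_C ≈ 19 mA

Thevenize the base divider: V_Th = V_CC·R_2/(R_1+R_2) = 22×18/51 = 7.76 V, R_Th = R_1‖R_2 = 11.6 kΩ.
Base-emitter loop: V_Th = I_B·R_Th + V_BE + (β+1)I_B·R_E, so I_B = (7.76 − 0.7) / (11.6 + 121×0.27) = 0.159 mA.
I_C = β·I_B = 120×0.159 = 19.1 mA, and I_E = (β+1)I_B = 19.3 mA.
V_CE = V_CC − I_C·R_C − I_E·R_E = 22 − 19.1×0.47 − 19.3×0.27 = 7.8 V.
V_CE = 7.8 V > 0.2 V confirms active-region operation.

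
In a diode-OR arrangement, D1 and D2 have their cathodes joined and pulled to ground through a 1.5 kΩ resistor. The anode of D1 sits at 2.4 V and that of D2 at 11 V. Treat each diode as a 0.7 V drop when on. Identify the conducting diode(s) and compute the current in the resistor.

Only D2 conducts; I_R ≈ 6.9 mA

Assume both conduct. Then node N would need to be at both 2.4−0.7 = 1.7 V and 11−0.7 = 10.3 V, which is impossible.
Assume only D2 conducts: V_N = 11 − 0.7 = 10.3 V, so I_R = 10.3/1.5 = 6.87 mA.
Check D1: its anode-to-cathode voltage is 2.4 − 10.3 = -7.9 V < 0.7 V, so it is off. The assumption is consistent.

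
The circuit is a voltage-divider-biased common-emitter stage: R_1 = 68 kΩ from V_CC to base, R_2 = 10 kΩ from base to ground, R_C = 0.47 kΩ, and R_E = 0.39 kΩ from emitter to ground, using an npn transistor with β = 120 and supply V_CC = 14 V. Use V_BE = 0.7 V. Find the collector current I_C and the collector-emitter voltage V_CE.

I_C ≈ 2.4 mA, V_CE ≈ 12 V

Thevenize the base divider: V_Th = V_CC·R_2/(R_1+R_2) = 14×10/78 = 1.79 V, R_Th = R_1‖R_2 = 8.72 kΩ.
Base-emitter loop: V_Th = I_B·R_Th + V_BE + (β+1)I_B·R_E, so I_B = (1.79 − 0.7) / (8.72 + 121×0.39) = 0.0196 mA.
I_C = β·I_B = 120×0.0196 = 2.35 mA, and I_E = (β+1)I_B = 2.37 mA.
V_CE = V_CC − I_C·R_C − I_E·R_E = 14 − 2.35×0.47 − 2.37×0.39 = 12 V.
V_CE = 12 V > 0.2 V confirms active-region operation.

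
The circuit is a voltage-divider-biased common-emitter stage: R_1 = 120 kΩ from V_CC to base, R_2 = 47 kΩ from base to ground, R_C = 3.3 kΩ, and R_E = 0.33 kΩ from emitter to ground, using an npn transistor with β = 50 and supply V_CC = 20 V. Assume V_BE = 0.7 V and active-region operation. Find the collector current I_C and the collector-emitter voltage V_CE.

Thevenize the base divider: V_Th = V_CC·R_2/(R_1+R_2) = 20×47/167 = 5.63 V, R_Th = R_1‖R_2 = 33.8 kΩ.
Base-emitter loop: V_Th = I_B·R_Th + V_BE + (β+1)I_B·R_E, so I_B = (5.63 − 0.7) / (33.8 + 51×0.33) = 0.0974 mA.
I_C = β·I_B = 50×0.0974 = 4.87 mA, and I_E = (β+1)I_B = 4.97 mA.
V_CE = V_CC − I_C·R_C − I_E·R_E = 20 − 4.87×3.3 − 4.97×0.33 = 2.29 V.
V_CE = 2.29 V > 0.2 V confirms active-region operation.

I_C ≈ 4.9 mA, V_CE ≈ 2.3 V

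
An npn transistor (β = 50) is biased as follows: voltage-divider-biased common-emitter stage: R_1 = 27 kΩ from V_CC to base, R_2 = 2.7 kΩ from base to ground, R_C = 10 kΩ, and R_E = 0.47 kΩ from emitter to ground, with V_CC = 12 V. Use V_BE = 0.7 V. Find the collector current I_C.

Thevenize the base divider: V_Th = V_CC·R_2/(R_1+R_2) = 12×2.7/29.7 = 1.09 V, R_Th = R_1‖R_2 = 2.45 kΩ.
Base-emitter loop: V_Th = I_B·R_Th + V_BE + (β+1)I_B·R_E, so I_B = (1.09 − 0.7) / (2.45 + 51×0.47) = 0.0148 mA.
I_C = β·I_B = 50×0.0148 = 0.74 mA, and I_E = (β+1)I_B = 0.754 mA.
V_CE = V_CC − I_C·R_C − I_E·R_E = 12 − 0.74×10 − 0.754×0.47 = 4.25 V.
V_CE = 4.25 V > 0.2 V confirms active-region operation.

I_C ≈ 0.74 mA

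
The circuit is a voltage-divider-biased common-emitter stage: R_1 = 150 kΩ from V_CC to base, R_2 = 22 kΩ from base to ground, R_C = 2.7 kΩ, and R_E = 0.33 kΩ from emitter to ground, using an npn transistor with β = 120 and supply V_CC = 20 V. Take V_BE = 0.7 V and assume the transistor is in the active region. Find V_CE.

Thevenize the base divider: V_Th = V_CC·R_2/(R_1+R_2) = 20×22/172 = 2.56 V, R_Th = R_1‖R_2 = 19.2 kΩ.
Base-emitter loop: V_Th = I_B·R_Th + V_BE + (β+1)I_B·R_E, so I_B = (2.56 − 0.7) / (19.2 + 121×0.33) = 0.0314 mA.
I_C = β·I_B = 120×0.0314 = 3.77 mA, and I_E = (β+1)I_B = 3.8 mA.
V_CE = V_CC − I_C·R_C − I_E·R_E = 20 − 3.77×2.7 − 3.8×0.33 = 8.56 V.
V_CE = 8.56 V > 0.2 V confirms active-region operation.

V_CE ≈ 8.6 V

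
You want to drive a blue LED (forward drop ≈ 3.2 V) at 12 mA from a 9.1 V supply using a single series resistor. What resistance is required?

R ≈ 0.49 kΩ

The resistor drops V_S − V_D = 9.1 − 3.2 = 5.9 V at 12 mA.
R = 5.9 V / 12 mA = 0.492 kΩ.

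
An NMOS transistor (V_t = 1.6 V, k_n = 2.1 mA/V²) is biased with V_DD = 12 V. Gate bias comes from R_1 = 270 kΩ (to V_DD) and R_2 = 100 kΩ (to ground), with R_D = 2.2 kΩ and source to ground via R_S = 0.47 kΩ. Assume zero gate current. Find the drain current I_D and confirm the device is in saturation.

V_G = V_DD·R_2/(R_1+R_2) = 12×100/370 = 3.24 V.
Assume saturation: I_D = (k_n/2)(V_GS − V_t)² with V_GS = V_G − I_D·R_S = 3.24 − 0.47·I_D.
Substituting gives 0.232·I_D² − 2.62·I_D + 2.84 = 0, with roots I_D = 1.21 or 10.1 mA.
The root I_D = 10.1 mA gives V_GS = -1.5 V ≤ V_t, so take I_D = 1.21 mA.
Then V_GS = 2.67 V and V_DS = V_DD − I_D(R_D+R_S) = 12 − 1.21×2.67 = 8.77 V.
Saturation requires V_DS ≥ V_GS − V_t = 1.07 V; 8.77 ≥ 1.07 ✓.

I_D ≈ 1.2 mA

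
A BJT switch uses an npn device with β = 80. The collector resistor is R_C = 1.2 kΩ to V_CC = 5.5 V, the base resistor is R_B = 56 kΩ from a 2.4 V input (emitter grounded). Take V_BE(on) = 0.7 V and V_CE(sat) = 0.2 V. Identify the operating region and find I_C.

active; I_C ≈ 2.4 mA

Assume active. Base-emitter loop: I_B = (V_BB − V_BE)/R_B = (2.4 − 0.7)/56 = 0.0304 mA.
I_C = β·I_B = 80×0.0304 = 2.43 mA.
V_CE = V_CC − I_C·R_C = 5.5 − 2.43×1.2 = 2.59 V > V_CE(sat), so the active-region assumption holds.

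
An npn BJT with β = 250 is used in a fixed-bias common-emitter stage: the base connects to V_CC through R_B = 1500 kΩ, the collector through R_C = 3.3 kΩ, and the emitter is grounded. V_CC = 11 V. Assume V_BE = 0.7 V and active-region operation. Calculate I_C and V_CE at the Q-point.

I_C ≈ 1.7 mA, V_CE ≈ 5.3 V

Base loop: V_CC = I_B·R_B + V_BE, so I_B = (11 − 0.7)/1500 kΩ = 0.00687 mA.
In the active region I_C = β·I_B = 250 × 0.00687 = 1.72 mA.
Collector loop: V_CE = V_CC − I_C·R_C = 11 − 1.72×3.3 = 5.33 V.
Since V_CE = 5.33 V > V_CE(sat) ≈ 0.2 V, the transistor is in the active region as assumed.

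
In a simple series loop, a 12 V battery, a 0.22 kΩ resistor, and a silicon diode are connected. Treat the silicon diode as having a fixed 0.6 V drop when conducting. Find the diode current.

I ≈ 52 mA

KVL around the loop: 12 = V_D + I·R = 0.6 + I × 0.22 kΩ.
So I = (12 − 0.6) / 0.22 kΩ = 11.4 / 0.22 = 51.8 mA.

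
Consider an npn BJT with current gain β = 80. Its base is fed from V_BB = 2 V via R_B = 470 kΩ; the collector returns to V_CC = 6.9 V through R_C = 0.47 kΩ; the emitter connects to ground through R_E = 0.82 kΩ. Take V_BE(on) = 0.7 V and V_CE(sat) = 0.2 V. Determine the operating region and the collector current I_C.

active; I_C ≈ 0.19 mA

Assume active. Base-emitter loop: I_B = (V_BB − V_BE)/(R_B + (β+1)R_E) = (2 − 0.7)/(470 + 81×0.82) = 0.00242 mA.
I_C = β·I_B = 80×0.00242 = 0.194 mA.
V_CE = V_CC − I_C·R_C − I_E·R_E = 6.9 − 0.194×0.47 − 0.196×0.82 = 6.65 V > V_CE(sat), so the active-region assumption holds.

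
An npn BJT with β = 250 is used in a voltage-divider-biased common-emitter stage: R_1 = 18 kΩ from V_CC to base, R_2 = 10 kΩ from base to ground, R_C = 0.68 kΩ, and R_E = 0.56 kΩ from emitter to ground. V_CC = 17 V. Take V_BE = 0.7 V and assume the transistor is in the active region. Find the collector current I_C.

Thevenize the base divider: V_Th = V_CC·R_2/(R_1+R_2) = 17×10/28 = 6.07 V, R_Th = R_1‖R_2 = 6.43 kΩ.
Base-emitter loop: V_Th = I_B·R_Th + V_BE + (β+1)I_B·R_E, so I_B = (6.07 − 0.7) / (6.43 + 251×0.56) = 0.0365 mA.
I_C = β·I_B = 250×0.0365 = 9.14 mA, and I_E = (β+1)I_B = 9.17 mA.
V_CE = V_CC − I_C·R_C − I_E·R_E = 17 − 9.14×0.68 − 9.17×0.56 = 5.65 V.
V_CE = 5.65 V > 0.2 V confirms active-region operation.

I_C ≈ 9.1 mA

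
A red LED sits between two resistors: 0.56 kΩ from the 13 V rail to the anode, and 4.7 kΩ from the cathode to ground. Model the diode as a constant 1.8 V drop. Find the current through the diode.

The two resistors are in series with the diode, so KVL gives 13 = I·0.56 + 1.8 + I·4.7.
I = (13 − 1.8) / (0.56 + 4.7) kΩ = 11.2 / 5.26 = 2.13 mA.

I ≈ 2.1 mA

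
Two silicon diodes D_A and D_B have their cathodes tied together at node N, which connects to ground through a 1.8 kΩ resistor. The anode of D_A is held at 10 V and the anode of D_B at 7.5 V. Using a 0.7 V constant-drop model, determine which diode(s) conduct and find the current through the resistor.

Assume both conduct. Then node N would need to be at both 10−0.7 = 9.3 V and 7.5−0.7 = 6.8 V, which is impossible.
Assume only D_A conducts: V_N = 10 − 0.7 = 9.3 V, so I_R = 9.3/1.8 = 5.17 mA.
Check D_B: its anode-to-cathode voltage is 7.5 − 9.3 = -1.8 V < 0.7 V, so it is off. The assumption is consistent.

Only D_A conducts; I_R ≈ 5.2 mA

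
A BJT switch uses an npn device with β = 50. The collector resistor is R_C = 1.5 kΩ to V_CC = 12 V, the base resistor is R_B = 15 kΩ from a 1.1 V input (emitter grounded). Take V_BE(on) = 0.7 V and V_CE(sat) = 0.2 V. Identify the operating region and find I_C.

active; I_C ≈ 1.3 mA

Assume active. Base-emitter loop: I_B = (V_BB − V_BE)/R_B = (1.1 − 0.7)/15 = 0.0267 mA.
I_C = β·I_B = 50×0.0267 = 1.33 mA.
V_CE = V_CC − I_C·R_C = 12 − 1.33×1.5 = 10 V > V_CE(sat), so the active-region assumption holds.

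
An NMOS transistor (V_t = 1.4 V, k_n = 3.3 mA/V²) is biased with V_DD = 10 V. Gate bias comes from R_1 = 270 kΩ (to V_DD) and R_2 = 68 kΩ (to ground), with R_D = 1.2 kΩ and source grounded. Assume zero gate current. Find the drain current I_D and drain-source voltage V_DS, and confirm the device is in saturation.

I_D ≈ 0.62 mA, V_DS ≈ 9.3 V

V_G = V_DD·R_2/(R_1+R_2) = 10×68/338 = 2.01 V. With the source grounded, V_GS = V_G = 2.01 V.
Assume saturation: I_D = (k_n/2)(V_GS − V_t)² = (3.3/2)×(2.01 − 1.4)² = 1.65×0.612² = 0.618 mA.
V_DS = V_DD − I_D·R_D = 10 − 0.618×1.2 = 9.26 V.
Saturation requires V_DS ≥ V_GS − V_t = 0.612 V; 9.26 ≥ 0.612 ✓.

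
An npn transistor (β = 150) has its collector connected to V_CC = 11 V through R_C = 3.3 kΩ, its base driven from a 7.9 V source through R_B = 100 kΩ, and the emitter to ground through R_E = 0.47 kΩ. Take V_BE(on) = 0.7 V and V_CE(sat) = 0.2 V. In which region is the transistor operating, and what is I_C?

Assume active: I_B = (7.9 − 0.7)/(100 + 151×0.47) = 0.0421 mA, I_C = β·I_B = 6.32 mA.
Then V_CE = 11 − 6.32×3.3 − 6.36×0.47 = -12.8 V < 0.2 V — the active assumption fails.
Re-solve with V_CE = 0.2 V. KCL at the emitter: V_E/R_E = (V_BB−0.7−V_E)/R_B + (V_CC−0.2−V_E)/R_C, giving V_E = 1.37 V.
I_C = (V_CC − 0.2 − V_E)/R_C = (10.8 − 1.37)/3.3 = 2.86 mA.
Check: I_B = (7.2 − 1.37)/100 = 0.0583 mA, and β·I_B = 8.74 mA > I_C, confirming saturation.

saturation; I_C ≈ 2.9 mA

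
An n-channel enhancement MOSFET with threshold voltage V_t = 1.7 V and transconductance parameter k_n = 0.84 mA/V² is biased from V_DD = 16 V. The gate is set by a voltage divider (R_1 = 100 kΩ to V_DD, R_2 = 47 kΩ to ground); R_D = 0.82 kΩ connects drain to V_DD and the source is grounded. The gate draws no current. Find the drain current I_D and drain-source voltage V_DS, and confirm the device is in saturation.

I_D ≈ 4.9 mA, V_DS ≈ 12 V

V_G = V_DD·R_2/(R_1+R_2) = 16×47/147 = 5.12 V. With the source grounded, V_GS = V_G = 5.12 V.
Assume saturation: I_D = (k_n/2)(V_GS − V_t)² = (0.84/2)×(5.12 − 1.7)² = 0.42×3.42² = 4.9 mA.
V_DS = V_DD − I_D·R_D = 16 − 4.9×0.82 = 12 V.
Saturation requires V_DS ≥ V_GS − V_t = 3.42 V; 12 ≥ 3.42 ✓.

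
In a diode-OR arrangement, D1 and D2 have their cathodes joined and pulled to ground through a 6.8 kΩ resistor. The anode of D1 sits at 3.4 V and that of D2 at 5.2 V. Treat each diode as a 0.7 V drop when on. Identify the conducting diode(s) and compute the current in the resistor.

Only D2 conducts; I_R ≈ 0.66 mA

Assume both conduct. Then node N would need to be at both 3.4−0.7 = 2.7 V and 5.2−0.7 = 4.5 V, which is impossible.
Assume only D2 conducts: V_N = 5.2 − 0.7 = 4.5 V, so I_R = 4.5/6.8 = 0.662 mA.
Check D1: its anode-to-cathode voltage is 3.4 − 4.5 = -1.1 V < 0.7 V, so it is off. The assumption is consistent.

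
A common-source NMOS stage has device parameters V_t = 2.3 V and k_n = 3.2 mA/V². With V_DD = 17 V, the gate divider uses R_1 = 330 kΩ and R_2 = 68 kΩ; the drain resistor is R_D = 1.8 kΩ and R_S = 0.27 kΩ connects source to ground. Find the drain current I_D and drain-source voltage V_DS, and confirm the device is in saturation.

I_D ≈ 0.4 mA, V_DS ≈ 16 V

V_G = V_DD·R_2/(R_1+R_2) = 17×68/398 = 2.9 V.
Assume saturation: I_D = (k_n/2)(V_GS − V_t)² with V_GS = V_G − I_D·R_S = 2.9 − 0.27·I_D.
Substituting gives 0.117·I_D² − 1.52·I_D + 0.585 = 0, with roots I_D = 0.396 or 12.7 mA.
The root I_D = 12.7 mA gives V_GS = -0.512 V ≤ V_t, so take I_D = 0.396 mA.
Then V_GS = 2.8 V and V_DS = V_DD − I_D(R_D+R_S) = 17 − 0.396×2.07 = 16.2 V.
Saturation requires V_DS ≥ V_GS − V_t = 0.498 V; 16.2 ≥ 0.498 ✓.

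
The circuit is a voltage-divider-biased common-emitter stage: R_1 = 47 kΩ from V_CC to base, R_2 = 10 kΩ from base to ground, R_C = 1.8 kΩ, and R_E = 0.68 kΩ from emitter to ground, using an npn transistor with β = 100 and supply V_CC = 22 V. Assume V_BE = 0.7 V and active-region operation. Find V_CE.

Thevenize the base divider: V_Th = V_CC·R_2/(R_1+R_2) = 22×10/57 = 3.86 V, R_Th = R_1‖R_2 = 8.25 kΩ.
Base-emitter loop: V_Th = I_B·R_Th + V_BE + (β+1)I_B·R_E, so I_B = (3.86 − 0.7) / (8.25 + 101×0.68) = 0.0411 mA.
I_C = β·I_B = 100×0.0411 = 4.11 mA, and I_E = (β+1)I_B = 4.15 mA.
V_CE = V_CC − I_C·R_C − I_E·R_E = 22 − 4.11×1.8 − 4.15×0.68 = 11.8 V.
V_CE = 11.8 V > 0.2 V confirms active-region operation.

V_CE ≈ 12 V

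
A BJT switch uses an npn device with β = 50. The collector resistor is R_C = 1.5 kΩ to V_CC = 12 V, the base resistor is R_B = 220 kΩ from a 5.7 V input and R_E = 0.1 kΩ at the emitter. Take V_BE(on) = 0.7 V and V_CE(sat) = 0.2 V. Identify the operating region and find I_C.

Assume active. Base-emitter loop: I_B = (V_BB − V_BE)/(R_B + (β+1)R_E) = (5.7 − 0.7)/(220 + 51×0.1) = 0.0222 mA.
I_C = β·I_B = 50×0.0222 = 1.11 mA.
V_CE = V_CC − I_C·R_C − I_E·R_E = 12 − 1.11×1.5 − 1.13×0.1 = 10.2 V > V_CE(sat), so the active-region assumption holds.

active; I_C ≈ 1.1 mA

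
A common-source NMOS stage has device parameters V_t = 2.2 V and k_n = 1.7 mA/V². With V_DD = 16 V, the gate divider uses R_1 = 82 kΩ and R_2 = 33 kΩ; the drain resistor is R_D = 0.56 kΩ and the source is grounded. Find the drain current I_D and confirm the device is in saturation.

I_D ≈ 4.9 mA

V_G = V_DD·R_2/(R_1+R_2) = 16×33/115 = 4.59 V. With the source grounded, V_GS = V_G = 4.59 V.
Assume saturation: I_D = (k_n/2)(V_GS − V_t)² = (1.7/2)×(4.59 − 2.2)² = 0.85×2.39² = 4.86 mA.
V_DS = V_DD − I_D·R_D = 16 − 4.86×0.56 = 13.3 V.
Saturation requires V_DS ≥ V_GS − V_t = 2.39 V; 13.3 ≥ 2.39 ✓.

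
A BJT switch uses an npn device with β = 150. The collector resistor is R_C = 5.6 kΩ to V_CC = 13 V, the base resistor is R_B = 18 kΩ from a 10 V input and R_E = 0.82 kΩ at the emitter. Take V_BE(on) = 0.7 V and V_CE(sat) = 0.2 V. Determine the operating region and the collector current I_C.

saturation; I_C ≈ 1.9 mA

Assume active: I_B = (10 − 0.7)/(18 + 151×0.82) = 0.0656 mA, I_C = β·I_B = 9.84 mA.
Then V_CE = 13 − 9.84×5.6 − 9.9×0.82 = -50.2 V < 0.2 V — the active assumption fails.
Re-solve with V_CE = 0.2 V. KCL at the emitter: V_E/R_E = (V_BB−0.7−V_E)/R_B + (V_CC−0.2−V_E)/R_C, giving V_E = 1.93 V.
I_C = (V_CC − 0.2 − V_E)/R_C = (12.8 − 1.93)/5.6 = 1.94 mA.
Check: I_B = (9.3 − 1.93)/18 = 0.41 mA, and β·I_B = 61.4 mA > I_C, confirming saturation.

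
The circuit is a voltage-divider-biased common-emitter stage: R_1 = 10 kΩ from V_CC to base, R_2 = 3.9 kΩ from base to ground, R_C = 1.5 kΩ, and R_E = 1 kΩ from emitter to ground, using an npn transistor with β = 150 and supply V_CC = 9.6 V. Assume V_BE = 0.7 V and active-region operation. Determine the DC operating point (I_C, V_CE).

Thevenize the base divider: V_Th = V_CC·R_2/(R_1+R_2) = 9.6×3.9/13.9 = 2.69 V, R_Th = R_1‖R_2 = 2.81 kΩ.
Base-emitter loop: V_Th = I_B·R_Th + V_BE + (β+1)I_B·R_E, so I_B = (2.69 − 0.7) / (2.81 + 151×1) = 0.013 mA.
I_C = β·I_B = 150×0.013 = 1.94 mA, and I_E = (β+1)I_B = 1.96 mA.
V_CE = V_CC − I_C·R_C − I_E·R_E = 9.6 − 1.94×1.5 − 1.96×1 = 4.73 V.
V_CE = 4.73 V > 0.2 V confirms active-region operation.

I_C ≈ 1.9 mA, V_CE ≈ 4.7 V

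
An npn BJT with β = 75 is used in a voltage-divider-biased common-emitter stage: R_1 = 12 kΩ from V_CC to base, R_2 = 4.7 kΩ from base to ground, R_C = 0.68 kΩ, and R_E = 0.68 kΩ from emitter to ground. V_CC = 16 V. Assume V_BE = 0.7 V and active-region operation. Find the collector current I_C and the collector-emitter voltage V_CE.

Thevenize the base divider: V_Th = V_CC·R_2/(R_1+R_2) = 16×4.7/16.7 = 4.5 V, R_Th = R_1‖R_2 = 3.38 kΩ.
Base-emitter loop: V_Th = I_B·R_Th + V_BE + (β+1)I_B·R_E, so I_B = (4.5 − 0.7) / (3.38 + 76×0.68) = 0.0691 mA.
I_C = β·I_B = 75×0.0691 = 5.18 mA, and I_E = (β+1)I_B = 5.25 mA.
V_CE = V_CC − I_C·R_C − I_E·R_E = 16 − 5.18×0.68 − 5.25×0.68 = 8.91 V.
V_CE = 8.91 V > 0.2 V confirms active-region operation.

I_C ≈ 5.2 mA, V_CE ≈ 8.9 V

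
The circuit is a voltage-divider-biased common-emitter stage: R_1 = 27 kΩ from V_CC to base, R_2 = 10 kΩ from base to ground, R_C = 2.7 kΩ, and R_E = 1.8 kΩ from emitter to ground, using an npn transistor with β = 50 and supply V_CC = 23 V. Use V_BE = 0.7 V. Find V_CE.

V_CE ≈ 10 V

Thevenize the base divider: V_Th = V_CC·R_2/(R_1+R_2) = 23×10/37 = 6.22 V, R_Th = R_1‖R_2 = 7.3 kΩ.
Base-emitter loop: V_Th = I_B·R_Th + V_BE + (β+1)I_B·R_E, so I_B = (6.22 − 0.7) / (7.3 + 51×1.8) = 0.0557 mA.
I_C = β·I_B = 50×0.0557 = 2.78 mA, and I_E = (β+1)I_B = 2.84 mA.
V_CE = V_CC − I_C·R_C − I_E·R_E = 23 − 2.78×2.7 − 2.84×1.8 = 10.4 V.
V_CE = 10.4 V > 0.2 V confirms active-region operation.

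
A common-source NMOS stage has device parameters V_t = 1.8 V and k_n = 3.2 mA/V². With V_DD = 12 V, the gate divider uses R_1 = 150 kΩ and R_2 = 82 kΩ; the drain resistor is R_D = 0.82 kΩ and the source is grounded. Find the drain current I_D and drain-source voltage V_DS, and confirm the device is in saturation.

I_D ≈ 9.5 mA, V_DS ≈ 4.2 V

V_G = V_DD·R_2/(R_1+R_2) = 12×82/232 = 4.24 V. With the source grounded, V_GS = V_G = 4.24 V.
Assume saturation: I_D = (k_n/2)(V_GS − V_t)² = (3.2/2)×(4.24 − 1.8)² = 1.6×2.44² = 9.54 mA.
V_DS = V_DD − I_D·R_D = 12 − 9.54×0.82 = 4.18 V.
Saturation requires V_DS ≥ V_GS − V_t = 2.44 V; 4.18 ≥ 2.44 ✓.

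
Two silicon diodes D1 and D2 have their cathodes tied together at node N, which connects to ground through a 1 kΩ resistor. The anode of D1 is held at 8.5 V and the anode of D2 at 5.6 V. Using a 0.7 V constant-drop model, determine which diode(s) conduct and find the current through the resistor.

Assume both conduct. Then node N would need to be at both 8.5−0.7 = 7.8 V and 5.6−0.7 = 4.9 V, which is impossible.
Assume only D1 conducts: V_N = 8.5 − 0.7 = 7.8 V, so I_R = 7.8/1 = 7.8 mA.
Check D2: its anode-to-cathode voltage is 5.6 − 7.8 = -2.2 V < 0.7 V, so it is off. The assumption is consistent.

Only D1 conducts; I_R ≈ 7.8 mA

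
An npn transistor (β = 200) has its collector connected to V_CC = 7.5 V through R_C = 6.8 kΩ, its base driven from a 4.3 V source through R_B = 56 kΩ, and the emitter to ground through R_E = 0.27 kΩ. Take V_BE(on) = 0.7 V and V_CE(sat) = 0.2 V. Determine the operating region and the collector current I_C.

saturation; I_C ≈ 1 mA

Assume active: I_B = (4.3 − 0.7)/(56 + 201×0.27) = 0.0326 mA, I_C = β·I_B = 6.53 mA.
Then V_CE = 7.5 − 6.53×6.8 − 6.56×0.27 = -38.7 V < 0.2 V — the active assumption fails.
Re-solve with V_CE = 0.2 V. KCL at the emitter: V_E/R_E = (V_BB−0.7−V_E)/R_B + (V_CC−0.2−V_E)/R_C, giving V_E = 0.294 V.
I_C = (V_CC − 0.2 − V_E)/R_C = (7.3 − 0.294)/6.8 = 1.03 mA.
Check: I_B = (3.6 − 0.294)/56 = 0.059 mA, and β·I_B = 11.8 mA > I_C, confirming saturation.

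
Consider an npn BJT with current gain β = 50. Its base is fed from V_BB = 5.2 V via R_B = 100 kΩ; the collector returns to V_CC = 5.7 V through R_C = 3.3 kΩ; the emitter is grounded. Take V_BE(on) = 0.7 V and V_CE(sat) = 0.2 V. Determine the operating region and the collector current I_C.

Assume active: I_B = (5.2 − 0.7)/100 = 0.045 mA, giving I_C = β·I_B = 2.25 mA.
But then V_CE = 5.7 − 2.25×3.3 = -1.72 V < V_CE(sat) = 0.2 V — impossible in the active region.
So the transistor is saturated. With V_CE = 0.2 V, I_C = (V_CC − 0.2)/R_C = 5.5/3.3 = 1.67 mA.
Check: β·I_B = 2.25 mA > I_C = 1.67 mA, confirming saturation.

saturation; I_C ≈ 1.7 mA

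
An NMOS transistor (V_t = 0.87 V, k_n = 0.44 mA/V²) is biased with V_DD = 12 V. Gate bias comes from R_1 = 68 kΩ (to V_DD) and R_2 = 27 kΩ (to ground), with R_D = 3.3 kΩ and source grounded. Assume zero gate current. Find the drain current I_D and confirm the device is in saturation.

V_G = V_DD·R_2/(R_1+R_2) = 12×27/95 = 3.41 V. With the source grounded, V_GS = V_G = 3.41 V.
Assume saturation: I_D = (k_n/2)(V_GS − V_t)² = (0.44/2)×(3.41 − 0.87)² = 0.22×2.54² = 1.42 mA.
V_DS = V_DD − I_D·R_D = 12 − 1.42×3.3 = 7.31 V.
Saturation requires V_DS ≥ V_GS − V_t = 2.54 V; 7.31 ≥ 2.54 ✓.

I_D ≈ 1.4 mA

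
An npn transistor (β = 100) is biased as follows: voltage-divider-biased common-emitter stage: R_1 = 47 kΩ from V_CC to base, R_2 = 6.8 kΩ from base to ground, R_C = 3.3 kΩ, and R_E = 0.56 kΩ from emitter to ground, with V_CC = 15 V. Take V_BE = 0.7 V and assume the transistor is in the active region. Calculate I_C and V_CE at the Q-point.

I_C ≈ 1.9 mA, V_CE ≈ 7.6 V

Thevenize the base divider: V_Th = V_CC·R_2/(R_1+R_2) = 15×6.8/53.8 = 1.9 V, R_Th = R_1‖R_2 = 5.94 kΩ.
Base-emitter loop: V_Th = I_B·R_Th + V_BE + (β+1)I_B·R_E, so I_B = (1.9 − 0.7) / (5.94 + 101×0.56) = 0.0191 mA.
I_C = β·I_B = 100×0.0191 = 1.91 mA, and I_E = (β+1)I_B = 1.93 mA.
V_CE = V_CC − I_C·R_C − I_E·R_E = 15 − 1.91×3.3 − 1.93×0.56 = 7.6 V.
V_CE = 7.6 V > 0.2 V confirms active-region operation.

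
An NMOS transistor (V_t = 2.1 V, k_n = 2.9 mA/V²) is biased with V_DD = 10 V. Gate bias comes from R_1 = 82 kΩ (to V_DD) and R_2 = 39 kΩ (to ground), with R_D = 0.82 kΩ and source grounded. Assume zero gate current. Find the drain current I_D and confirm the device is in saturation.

I_D ≈ 1.8 mA

V_G = V_DD·R_2/(R_1+R_2) = 10×39/121 = 3.22 V. With the source grounded, V_GS = V_G = 3.22 V.
Assume saturation: I_D = (k_n/2)(V_GS − V_t)² = (2.9/2)×(3.22 − 2.1)² = 1.45×1.12² = 1.83 mA.
V_DS = V_DD − I_D·R_D = 10 − 1.83×0.82 = 8.5 V.
Saturation requires V_DS ≥ V_GS − V_t = 1.12 V; 8.5 ≥ 1.12 ✓.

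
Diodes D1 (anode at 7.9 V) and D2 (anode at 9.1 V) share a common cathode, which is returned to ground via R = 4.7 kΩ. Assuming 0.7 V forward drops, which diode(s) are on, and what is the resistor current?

Assume both conduct. Then node N would need to be at both 7.9−0.7 = 7.2 V and 9.1−0.7 = 8.4 V, which is impossible.
Assume only D2 conducts: V_N = 9.1 − 0.7 = 8.4 V, so I_R = 8.4/4.7 = 1.79 mA.
Check D1: its anode-to-cathode voltage is 7.9 − 8.4 = -0.5 V < 0.7 V, so it is off. The assumption is consistent.

Only D2 conducts; I_R ≈ 1.8 mA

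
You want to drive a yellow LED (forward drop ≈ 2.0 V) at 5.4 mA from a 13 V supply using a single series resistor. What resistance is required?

R ≈ 2 kΩ

The resistor drops V_S − V_D = 13 − 2.0 = 11 V at 5.4 mA.
R = 11 V / 5.4 mA = 2.04 kΩ.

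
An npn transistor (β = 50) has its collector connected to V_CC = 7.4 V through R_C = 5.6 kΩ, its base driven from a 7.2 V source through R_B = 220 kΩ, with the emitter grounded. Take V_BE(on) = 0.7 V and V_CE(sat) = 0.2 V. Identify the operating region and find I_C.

saturation; I_C ≈ 1.3 mA

Assume active: I_B = (7.2 − 0.7)/220 = 0.0295 mA, giving I_C = β·I_B = 1.48 mA.
But then V_CE = 7.4 − 1.48×5.6 = -0.873 V < V_CE(sat) = 0.2 V — impossible in the active region.
So the transistor is saturated. With V_CE = 0.2 V, I_C = (V_CC − 0.2)/R_C = 7.2/5.6 = 1.29 mA.
Check: β·I_B = 1.48 mA > I_C = 1.29 mA, confirming saturation.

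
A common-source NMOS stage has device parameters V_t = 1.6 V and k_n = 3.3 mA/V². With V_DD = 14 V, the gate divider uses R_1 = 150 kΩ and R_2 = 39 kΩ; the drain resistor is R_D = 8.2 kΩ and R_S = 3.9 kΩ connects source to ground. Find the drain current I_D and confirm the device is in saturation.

V_G = V_DD·R_2/(R_1+R_2) = 14×39/189 = 2.89 V.
Assume saturation: I_D = (k_n/2)(V_GS − V_t)² with V_GS = V_G − I_D·R_S = 2.89 − 3.9·I_D.
Substituting gives 25.1·I_D² − 17.6·I_D + 2.74 = 0, with roots I_D = 0.234 or 0.467 mA.
The root I_D = 0.467 mA gives V_GS = 1.07 V ≤ V_t, so take I_D = 0.234 mA.
Then V_GS = 1.98 V and V_DS = V_DD − I_D(R_D+R_S) = 14 − 0.234×12.1 = 11.2 V.
Saturation requires V_DS ≥ V_GS − V_t = 0.377 V; 11.2 ≥ 0.377 ✓.

I_D ≈ 0.23 mA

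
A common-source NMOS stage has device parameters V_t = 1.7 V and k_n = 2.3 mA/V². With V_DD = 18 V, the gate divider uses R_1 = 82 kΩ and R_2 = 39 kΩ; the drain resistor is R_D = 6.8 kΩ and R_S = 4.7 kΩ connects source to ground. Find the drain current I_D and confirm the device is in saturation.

I_D ≈ 0.71 mA

V_G = V_DD·R_2/(R_1+R_2) = 18×39/121 = 5.8 V.
Assume saturation: I_D = (k_n/2)(V_GS − V_t)² with V_GS = V_G − I_D·R_S = 5.8 − 4.7·I_D.
Substituting gives 25.4·I_D² − 45.3·I_D + 19.3 = 0, with roots I_D = 0.706 or 1.08 mA.
The root I_D = 1.08 mA gives V_GS = 0.731 V ≤ V_t, so take I_D = 0.706 mA.
Then V_GS = 2.48 V and V_DS = V_DD − I_D(R_D+R_S) = 18 − 0.706×11.5 = 9.88 V.
Saturation requires V_DS ≥ V_GS − V_t = 0.784 V; 9.88 ≥ 0.784 ✓.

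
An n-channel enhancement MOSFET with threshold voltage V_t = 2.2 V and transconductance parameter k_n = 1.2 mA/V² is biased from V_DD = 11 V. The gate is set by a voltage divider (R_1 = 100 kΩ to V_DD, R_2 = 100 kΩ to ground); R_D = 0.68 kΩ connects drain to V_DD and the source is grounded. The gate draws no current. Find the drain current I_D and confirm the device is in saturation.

V_G = V_DD·R_2/(R_1+R_2) = 11×100/200 = 5.5 V. With the source grounded, V_GS = V_G = 5.5 V.
Assume saturation: I_D = (k_n/2)(V_GS − V_t)² = (1.2/2)×(5.5 − 2.2)² = 0.6×3.3² = 6.53 mA.
V_DS = V_DD − I_D·R_D = 11 − 6.53×0.68 = 6.56 V.
Saturation requires V_DS ≥ V_GS − V_t = 3.3 V; 6.56 ≥ 3.3 ✓.

I_D ≈ 6.5 mA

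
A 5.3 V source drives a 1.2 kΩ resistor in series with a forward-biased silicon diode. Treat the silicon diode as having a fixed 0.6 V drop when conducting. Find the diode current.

I ≈ 3.9 mA

KVL around the loop: 5.3 = V_D + I·R = 0.6 + I × 1.2 kΩ.
So I = (5.3 − 0.6) / 1.2 kΩ = 4.7 / 1.2 = 3.92 mA.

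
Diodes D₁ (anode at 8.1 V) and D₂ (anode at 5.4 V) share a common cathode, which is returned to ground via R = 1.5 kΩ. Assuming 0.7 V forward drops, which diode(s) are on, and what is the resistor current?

Only D₁ conducts; I_R ≈ 4.9 mA

Assume both conduct. Then node N would need to be at both 8.1−0.7 = 7.4 V and 5.4−0.7 = 4.7 V, which is impossible.
Assume only D₁ conducts: V_N = 8.1 − 0.7 = 7.4 V, so I_R = 7.4/1.5 = 4.93 mA.
Check D₂: its anode-to-cathode voltage is 5.4 − 7.4 = -2 V < 0.7 V, so it is off. The assumption is consistent.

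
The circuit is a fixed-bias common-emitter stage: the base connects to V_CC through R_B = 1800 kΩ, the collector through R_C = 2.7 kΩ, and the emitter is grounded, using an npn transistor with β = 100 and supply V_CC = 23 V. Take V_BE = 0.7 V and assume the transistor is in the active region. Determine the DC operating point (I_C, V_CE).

Base loop: V_CC = I_B·R_B + V_BE, so I_B = (23 − 0.7)/1800 kΩ = 0.0124 mA.
In the active region I_C = β·I_B = 100 × 0.0124 = 1.24 mA.
Collector loop: V_CE = V_CC − I_C·R_C = 23 − 1.24×2.7 = 19.7 V.
Since V_CE = 19.7 V > V_CE(sat) ≈ 0.2 V, the transistor is in the active region as assumed.

I_C ≈ 1.2 mA, V_CE ≈ 20 V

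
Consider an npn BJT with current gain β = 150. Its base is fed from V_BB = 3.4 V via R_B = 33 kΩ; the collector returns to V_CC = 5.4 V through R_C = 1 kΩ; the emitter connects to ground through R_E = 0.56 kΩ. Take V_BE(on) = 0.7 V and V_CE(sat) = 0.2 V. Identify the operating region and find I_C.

Assume active: I_B = (3.4 − 0.7)/(33 + 151×0.56) = 0.023 mA, I_C = β·I_B = 3.45 mA.
Then V_CE = 5.4 − 3.45×1 − 3.47×0.56 = 0.0129 V < 0.2 V — the active assumption fails.
Re-solve with V_CE = 0.2 V. KCL at the emitter: V_E/R_E = (V_BB−0.7−V_E)/R_B + (V_CC−0.2−V_E)/R_C, giving V_E = 1.88 V.
I_C = (V_CC − 0.2 − V_E)/R_C = (5.2 − 1.88)/1 = 3.32 mA.
Check: I_B = (2.7 − 1.88)/33 = 0.025 mA, and β·I_B = 3.75 mA > I_C, confirming saturation.

saturation; I_C ≈ 3.3 mA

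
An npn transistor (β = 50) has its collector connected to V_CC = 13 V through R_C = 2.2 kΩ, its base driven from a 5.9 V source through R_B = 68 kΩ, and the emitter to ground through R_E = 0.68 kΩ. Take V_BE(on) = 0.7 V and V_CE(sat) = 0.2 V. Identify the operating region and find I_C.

Assume active. Base-emitter loop: I_B = (V_BB − V_BE)/(R_B + (β+1)R_E) = (5.9 − 0.7)/(68 + 51×0.68) = 0.0506 mA.
I_C = β·I_B = 50×0.0506 = 2.53 mA.
V_CE = V_CC − I_C·R_C − I_E·R_E = 13 − 2.53×2.2 − 2.58×0.68 = 5.67 V > V_CE(sat), so the active-region assumption holds.

active; I_C ≈ 2.5 mA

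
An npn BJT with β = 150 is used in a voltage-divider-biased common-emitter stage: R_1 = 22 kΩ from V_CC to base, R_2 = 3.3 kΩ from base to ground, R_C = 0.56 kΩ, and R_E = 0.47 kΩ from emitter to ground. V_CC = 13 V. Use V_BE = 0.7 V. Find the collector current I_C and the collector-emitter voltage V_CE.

I_C ≈ 2 mA, V_CE ≈ 11 V

Thevenize the base divider: V_Th = V_CC·R_2/(R_1+R_2) = 13×3.3/25.3 = 1.7 V, R_Th = R_1‖R_2 = 2.87 kΩ.
Base-emitter loop: V_Th = I_B·R_Th + V_BE + (β+1)I_B·R_E, so I_B = (1.7 − 0.7) / (2.87 + 151×0.47) = 0.0135 mA.
I_C = β·I_B = 150×0.0135 = 2.02 mA, and I_E = (β+1)I_B = 2.04 mA.
V_CE = V_CC − I_C·R_C − I_E·R_E = 13 − 2.02×0.56 − 2.04×0.47 = 10.9 V.
V_CE = 10.9 V > 0.2 V confirms active-region operation.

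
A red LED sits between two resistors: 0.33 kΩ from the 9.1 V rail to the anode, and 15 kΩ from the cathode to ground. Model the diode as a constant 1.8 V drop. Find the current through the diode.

I ≈ 0.48 mA

The two resistors are in series with the diode, so KVL gives 9.1 = I·0.33 + 1.8 + I·15.
I = (9.1 − 1.8) / (0.33 + 15) kΩ = 7.3 / 15.3 = 0.476 mA.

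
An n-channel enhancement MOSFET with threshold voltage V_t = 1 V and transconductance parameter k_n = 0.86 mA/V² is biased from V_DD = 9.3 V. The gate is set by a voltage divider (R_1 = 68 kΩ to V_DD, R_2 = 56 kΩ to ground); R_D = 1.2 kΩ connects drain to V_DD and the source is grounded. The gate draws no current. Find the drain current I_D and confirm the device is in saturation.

I_D ≈ 4.4 mA

V_G = V_DD·R_2/(R_1+R_2) = 9.3×56/124 = 4.2 V. With the source grounded, V_GS = V_G = 4.2 V.
Assume saturation: I_D = (k_n/2)(V_GS − V_t)² = (0.86/2)×(4.2 − 1)² = 0.43×3.2² = 4.4 mA.
V_DS = V_DD − I_D·R_D = 9.3 − 4.4×1.2 = 4.02 V.
Saturation requires V_DS ≥ V_GS − V_t = 3.2 V; 4.02 ≥ 3.2 ✓.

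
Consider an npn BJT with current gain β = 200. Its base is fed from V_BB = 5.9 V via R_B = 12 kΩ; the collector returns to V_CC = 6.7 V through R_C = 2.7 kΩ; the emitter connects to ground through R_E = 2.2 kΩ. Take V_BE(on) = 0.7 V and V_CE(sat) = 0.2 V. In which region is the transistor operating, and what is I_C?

saturation; I_C ≈ 1.2 mA

Assume active: I_B = (5.9 − 0.7)/(12 + 201×2.2) = 0.0114 mA, I_C = β·I_B = 2.29 mA.
Then V_CE = 6.7 − 2.29×2.7 − 2.3×2.2 = -4.54 V < 0.2 V — the active assumption fails.
Re-solve with V_CE = 0.2 V. KCL at the emitter: V_E/R_E = (V_BB−0.7−V_E)/R_B + (V_CC−0.2−V_E)/R_C, giving V_E = 3.13 V.
I_C = (V_CC − 0.2 − V_E)/R_C = (6.5 − 3.13)/2.7 = 1.25 mA.
Check: I_B = (5.2 − 3.13)/12 = 0.173 mA, and β·I_B = 34.5 mA > I_C, confirming saturation.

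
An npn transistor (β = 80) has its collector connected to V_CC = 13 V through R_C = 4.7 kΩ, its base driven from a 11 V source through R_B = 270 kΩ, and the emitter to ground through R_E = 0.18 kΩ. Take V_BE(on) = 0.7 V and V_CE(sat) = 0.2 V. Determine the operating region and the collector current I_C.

Assume active: I_B = (11 − 0.7)/(270 + 81×0.18) = 0.0362 mA, I_C = β·I_B = 2.9 mA.
Then V_CE = 13 − 2.9×4.7 − 2.93×0.18 = -1.14 V < 0.2 V — the active assumption fails.
Re-solve with V_CE = 0.2 V. KCL at the emitter: V_E/R_E = (V_BB−0.7−V_E)/R_B + (V_CC−0.2−V_E)/R_C, giving V_E = 0.478 V.
I_C = (V_CC − 0.2 − V_E)/R_C = (12.8 − 0.478)/4.7 = 2.62 mA.
Check: I_B = (10.3 − 0.478)/270 = 0.0364 mA, and β·I_B = 2.91 mA > I_C, confirming saturation.

saturation; I_C ≈ 2.6 mA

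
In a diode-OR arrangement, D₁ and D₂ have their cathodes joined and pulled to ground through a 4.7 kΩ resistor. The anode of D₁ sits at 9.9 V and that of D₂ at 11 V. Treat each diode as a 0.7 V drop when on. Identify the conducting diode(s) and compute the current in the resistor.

Assume both conduct. Then node N would need to be at both 9.9−0.7 = 9.2 V and 11−0.7 = 10.3 V, which is impossible.
Assume only D₂ conducts: V_N = 11 − 0.7 = 10.3 V, so I_R = 10.3/4.7 = 2.19 mA.
Check D₁: its anode-to-cathode voltage is 9.9 − 10.3 = -0.4 V < 0.7 V, so it is off. The assumption is consistent.

Only D₂ conducts; I_R ≈ 2.2 mA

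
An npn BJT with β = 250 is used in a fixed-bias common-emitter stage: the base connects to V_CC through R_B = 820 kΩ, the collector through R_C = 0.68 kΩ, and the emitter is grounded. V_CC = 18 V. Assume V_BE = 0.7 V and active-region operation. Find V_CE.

Base loop: V_CC = I_B·R_B + V_BE, so I_B = (18 − 0.7)/820 kΩ = 0.0211 mA.
In the active region I_C = β·I_B = 250 × 0.0211 = 5.27 mA.
Collector loop: V_CE = V_CC − I_C·R_C = 18 − 5.27×0.68 = 14.4 V.
Since V_CE = 14.4 V > V_CE(sat) ≈ 0.2 V, the transistor is in the active region as assumed.

V_CE ≈ 14 V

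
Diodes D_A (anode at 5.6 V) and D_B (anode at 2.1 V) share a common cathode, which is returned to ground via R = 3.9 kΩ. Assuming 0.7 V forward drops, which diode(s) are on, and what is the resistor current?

Only D_A conducts; I_R ≈ 1.3 mA

Assume both conduct. Then node N would need to be at both 5.6−0.7 = 4.9 V and 2.1−0.7 = 1.4 V, which is impossible.
Assume only D_A conducts: V_N = 5.6 − 0.7 = 4.9 V, so I_R = 4.9/3.9 = 1.26 mA.
Check D_B: its anode-to-cathode voltage is 2.1 − 4.9 = -2.8 V < 0.7 V, so it is off. The assumption is consistent.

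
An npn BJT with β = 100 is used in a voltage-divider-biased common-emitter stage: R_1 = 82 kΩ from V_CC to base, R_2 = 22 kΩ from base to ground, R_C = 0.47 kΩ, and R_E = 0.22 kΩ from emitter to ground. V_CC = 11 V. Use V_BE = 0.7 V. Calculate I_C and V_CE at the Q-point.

Thevenize the base divider: V_Th = V_CC·R_2/(R_1+R_2) = 11×22/104 = 2.33 V, R_Th = R_1‖R_2 = 17.3 kΩ.
Base-emitter loop: V_Th = I_B·R_Th + V_BE + (β+1)I_B·R_E, so I_B = (2.33 − 0.7) / (17.3 + 101×0.22) = 0.0411 mA.
I_C = β·I_B = 100×0.0411 = 4.11 mA, and I_E = (β+1)I_B = 4.15 mA.
V_CE = V_CC − I_C·R_C − I_E·R_E = 11 − 4.11×0.47 − 4.15×0.22 = 8.15 V.
V_CE = 8.15 V > 0.2 V confirms active-region operation.

I_C ≈ 4.1 mA, V_CE ≈ 8.2 V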